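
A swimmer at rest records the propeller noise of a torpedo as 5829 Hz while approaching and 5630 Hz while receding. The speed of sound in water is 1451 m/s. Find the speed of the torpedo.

f₁/f₂ = (v + v_s)/(v − v_s), so v_s = v · (f₁ − f₂)/(f₁ + f₂).
v_s = 1451 × (5829 − 5630)/(5829 + 5630) = 1451 × 199/11459 ≈ 25 m/s.

25 m/s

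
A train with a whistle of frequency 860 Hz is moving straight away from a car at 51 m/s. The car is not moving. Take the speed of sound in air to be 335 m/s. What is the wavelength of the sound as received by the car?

44.9 cm

Moving source, stationary observer: f' = f · v/(v + v_s) since the source is receding.
f' = 860 × 335/(335 + 51) ≈ 746 Hz.
λ' = v/f' = 335/746.373 ≈ 44.9 cm.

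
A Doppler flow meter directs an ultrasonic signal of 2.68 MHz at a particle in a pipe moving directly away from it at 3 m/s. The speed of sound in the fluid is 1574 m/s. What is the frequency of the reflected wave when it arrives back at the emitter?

2.670 MHz

At the particle in a pipe (a moving observer), f₁ = f₀ · (v − u)/v = 2.68 × 1571/1574 ≈ 2.675 MHz.
On reflection it acts as a source moving away from the stationary detector: f₂ = f₁ · v/(v + u) = 2.675 × 1574/1577 ≈ 2.670 MHz.
Equivalently f₂ = f₀ · (v − u)/(v + u).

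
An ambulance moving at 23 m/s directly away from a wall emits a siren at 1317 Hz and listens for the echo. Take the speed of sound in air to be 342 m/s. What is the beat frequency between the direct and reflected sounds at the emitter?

166 Hz

The wall receives the sound from a moving source: f₁ = f₀ · v/(v + v_e) = 1317 × 342/365 ≈ 1234.0 Hz.
On the return leg the ambulance is a moving observer: f₂ = f₁ · (v − v_e)/v = 1234.0 × 319/342 ≈ 1151.0 Hz.
Beat against the emitted tone: |f₂ − f₀| = 2v_e·f₀/(v + v_e) = 2 × 23 × 1317/365 ≈ 166 Hz.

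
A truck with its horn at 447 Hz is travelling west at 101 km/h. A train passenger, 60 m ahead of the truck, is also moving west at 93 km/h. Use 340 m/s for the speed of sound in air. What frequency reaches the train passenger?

101 km/h = 28.06 m/s; 93 km/h = 25.83 m/s.
The train passenger is ahead, so the truck is moving toward it while the train passenger is moving away from the truck.
General Doppler shift: f' = f · (v − v_o)/(v − v_s).
f' = 447 × (340 − 25.83)/(340 − 28.06) = 447 × 314.17/311.94 ≈ 450 Hz.

450 Hz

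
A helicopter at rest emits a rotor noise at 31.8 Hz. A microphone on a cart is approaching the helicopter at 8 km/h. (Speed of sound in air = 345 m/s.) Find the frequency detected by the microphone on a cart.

8 km/h = 2.222 m/s.
Only the observer moves, toward the source, so f' = f · (v + v_o)/v.
f' = 31.8 × (345 + 2.222)/345 = 31.8 × 347.22/345 ≈ 32.0 Hz.

32.0 Hz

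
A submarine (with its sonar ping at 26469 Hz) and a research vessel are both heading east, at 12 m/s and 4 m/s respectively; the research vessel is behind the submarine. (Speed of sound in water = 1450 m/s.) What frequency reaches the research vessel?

The research vessel is behind, so the submarine is moving away from it while the research vessel is moving toward the submarine.
General Doppler shift: f' = f · (v + v_o)/(v + v_s).
f' = 26469 × (1450 + 4)/(1450 + 12) = 26469 × 1454/1462 ≈ 26324 Hz.

26324 Hz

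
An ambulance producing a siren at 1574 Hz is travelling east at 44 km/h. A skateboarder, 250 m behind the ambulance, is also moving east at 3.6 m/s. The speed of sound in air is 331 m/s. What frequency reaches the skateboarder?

44 km/h = 12.22 m/s.
The skateboarder is behind, so the ambulance is moving away from it while the skateboarder is moving toward the ambulance.
With source receding and observer approaching, f' = f · (v + v_o)/(v + v_s).
f' = 1574 × (331 + 3.6)/(331 + 12.22) = 1574 × 334.6/343.22 ≈ 1534 Hz.

1534 Hz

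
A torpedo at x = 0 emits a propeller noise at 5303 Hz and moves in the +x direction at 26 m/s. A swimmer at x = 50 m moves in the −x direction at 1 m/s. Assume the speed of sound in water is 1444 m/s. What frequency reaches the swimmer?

The observer lies on the +x side, so the source is heading toward the observer and the observer is heading toward the source.
With source approaching and observer approaching, f' = f · (v + v_o)/(v − v_s).
f' = 5303 × (1444 + 1)/(1444 − 26) = 5303 × 1445/1418 ≈ 5404 Hz.

5404 Hz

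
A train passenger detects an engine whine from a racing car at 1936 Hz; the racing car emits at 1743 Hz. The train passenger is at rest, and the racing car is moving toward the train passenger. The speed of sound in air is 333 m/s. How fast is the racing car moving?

33 m/s

f' = f · v/(v − v_s) ⇒ v_s = v · |1 − f/f'|.
v_s = 333 × |1 − 1743/1936| = 333 × 0.09969 ≈ 33 m/s.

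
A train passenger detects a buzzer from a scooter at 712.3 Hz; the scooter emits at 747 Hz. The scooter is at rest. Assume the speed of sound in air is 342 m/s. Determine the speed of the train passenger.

f' < f, so the train passenger is receding.
f' = f · (v − v_o)/v ⇒ v_o = v · |f'/f − 1|.
v_o = 342 × |712.3/747 − 1| = 342 × 0.04645 ≈ 15.9 m/s.

15.9 m/s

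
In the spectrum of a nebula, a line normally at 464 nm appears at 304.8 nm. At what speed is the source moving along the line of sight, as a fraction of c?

0.397

λ'/λ₀ = 0.6569 < 1 (blueshift), so the source is approaching.
λ'/λ₀ = √((1 − β)/(1 + β)) for an approaching source ⇒ β = (1 − r²)/(1 + r²) with r = λ'/λ₀.
β = (1 − 0.4315)/(1 + 0.4315) ≈ 0.397.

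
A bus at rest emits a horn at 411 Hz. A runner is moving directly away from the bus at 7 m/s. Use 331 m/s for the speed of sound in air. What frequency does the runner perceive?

402 Hz

Moving observer, stationary source: f' = f · (v − v_o)/v.
f' = 411 × (331 − 7)/331 = 411 × 324/331 ≈ 402 Hz.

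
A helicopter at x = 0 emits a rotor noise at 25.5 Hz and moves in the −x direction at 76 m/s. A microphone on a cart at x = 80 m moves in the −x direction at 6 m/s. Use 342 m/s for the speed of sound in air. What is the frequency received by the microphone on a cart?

21.2 Hz

The observer lies on the +x side, so the source is heading away from the observer and the observer is heading toward the source.
With source receding and observer approaching, f' = f · (v + v_o)/(v + v_s).
f' = 25.5 × (342 + 6)/(342 + 76) = 25.5 × 348/418 ≈ 21.2 Hz.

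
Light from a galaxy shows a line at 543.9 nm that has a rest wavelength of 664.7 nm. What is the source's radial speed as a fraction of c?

λ'/λ₀ = 0.8183 < 1 (blueshift), so the source is approaching.
λ'/λ₀ = √((1 − β)/(1 + β)) for an approaching source ⇒ β = (1 − r²)/(1 + r²) with r = λ'/λ₀.
β = (1 − 0.6696)/(1 + 0.6696) ≈ 0.198.

0.198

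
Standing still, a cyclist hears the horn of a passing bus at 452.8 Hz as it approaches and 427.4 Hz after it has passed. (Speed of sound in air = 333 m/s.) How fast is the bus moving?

f₁/f₂ = (v + v_s)/(v − v_s), so v_s = v · (f₁ − f₂)/(f₁ + f₂).
v_s = 333 × (452.8 − 427.4)/(452.8 + 427.4) = 333 × 25.4/880.2 ≈ 9.6 m/s.

9.6 m/s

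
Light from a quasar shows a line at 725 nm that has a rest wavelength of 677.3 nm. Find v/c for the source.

0.068

λ'/λ₀ = 1.0704 > 1 (redshift), so the source is receding.
λ'/λ₀ = √((1 + β)/(1 − β)) for a receding source ⇒ β = (r² − 1)/(r² + 1) with r = λ'/λ₀.
β = (1.1458 − 1)/(1.1458 + 1) ≈ 0.068.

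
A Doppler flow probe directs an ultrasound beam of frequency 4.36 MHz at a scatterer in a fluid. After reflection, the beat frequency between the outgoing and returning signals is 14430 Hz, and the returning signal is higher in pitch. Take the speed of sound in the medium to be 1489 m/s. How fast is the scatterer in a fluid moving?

2.46 m/s

Double Doppler shift off a moving reflector: f₂ = f₀ · (v + u)/(v − u) (u > 0 toward emitter).
Returning signal is higher, so f₂ = f₀ + Δf = 4360000 + 14430 = 4374430 Hz.
Rearranging, u = v · (f₂ − f₀)/(f₂ + f₀) = 1489 × 14430/8734430 ≈ 2.46 m/s.
So the scatterer in a fluid is moving at 2.46 m/s toward the emitter.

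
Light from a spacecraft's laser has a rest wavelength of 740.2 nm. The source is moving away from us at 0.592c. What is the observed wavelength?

Relativistic Doppler for wavelength: λ' = λ₀ · √((1 + β)/(1 − β)).
λ' = 740.2 × √(1.5920/0.4080) = 740.2 × 1.97534 ≈ 1462.1 nm.

1462.1 nm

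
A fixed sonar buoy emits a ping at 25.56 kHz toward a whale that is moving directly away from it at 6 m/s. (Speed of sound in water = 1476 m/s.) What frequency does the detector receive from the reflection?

25.4 kHz

The whale first receives the wave as a moving observer: f₁ = f₀ · (v − u)/v = 25.56 × (1476 − 6)/1476 ≈ 25.5 kHz.
The reflection then acts as a moving source: f₂ = f₁ · v/(v + u) ≈ 25.4 kHz.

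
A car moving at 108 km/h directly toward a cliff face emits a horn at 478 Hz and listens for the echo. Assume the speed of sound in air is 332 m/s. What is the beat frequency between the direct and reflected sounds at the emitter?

108 km/h = 30 m/s.
The cliff face receives the sound from a moving source: f₁ = f₀ · v/(v − v_e) = 478 × 332/302 ≈ 525.5 Hz.
On the return leg the car is a moving observer: f₂ = f₁ · (v + v_e)/v = 525.5 × 362/332 ≈ 573.0 Hz.
Beat against the emitted tone: |f₂ − f₀| = 2v_e·f₀/(v − v_e) = 2 × 30 × 478/302 ≈ 95 Hz.

95 Hz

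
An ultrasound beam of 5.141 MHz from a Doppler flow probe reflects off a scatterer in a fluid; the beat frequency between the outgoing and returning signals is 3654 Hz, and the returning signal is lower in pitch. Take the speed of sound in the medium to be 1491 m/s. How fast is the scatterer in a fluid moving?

0.53 m/s

Double Doppler shift off a moving reflector: f₂ = f₀ · (v + u)/(v − u) (u > 0 toward emitter).
Returning signal is lower, so f₂ = f₀ − Δf = 5141000 − 3654 = 5137346 Hz.
Rearranging, u = v · (f₂ − f₀)/(f₂ + f₀) = 1491 × -3654/10278346 ≈ -0.53 m/s.
So the scatterer in a fluid is moving at 0.53 m/s away from the emitter.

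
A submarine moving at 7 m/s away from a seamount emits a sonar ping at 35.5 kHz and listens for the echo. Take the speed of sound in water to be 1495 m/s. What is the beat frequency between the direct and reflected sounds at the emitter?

331 Hz

The seamount receives the sound from a moving source: f₁ = f₀ · v/(v + v_e) = 35.5 × 1495/1502 ≈ 35.335 kHz.
On the return leg the submarine is a moving observer: f₂ = f₁ · (v − v_e)/v = 35.335 × 1488/1495 ≈ 35.169 kHz.
Equivalently f₂ = f₀ · (v − v_e)/(v + v_e).
Beat against the emitted tone (with f₀ = 35500 Hz): |f₂ − f₀| = 2v_e·f₀/(v + v_e) = 2 × 7 × 35500/1502 ≈ 331 Hz.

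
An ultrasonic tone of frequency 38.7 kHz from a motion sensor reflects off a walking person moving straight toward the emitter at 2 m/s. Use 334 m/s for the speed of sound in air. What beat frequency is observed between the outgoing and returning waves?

The walking person first receives the wave as a moving observer: f₁ = f₀ · (v + u)/v = 38.7 × (334 + 2)/334 ≈ 38.932 kHz.
On reflection it acts as a source moving toward the stationary detector: f₂ = f₁ · v/(v − u) = 38.932 × 334/332 ≈ 39.166 kHz.
Equivalently f₂ = f₀ · (v + u)/(v − u).
Beat frequency (with f₀ = 38700 Hz): |f₂ − f₀| = 2u·f₀/(v − u) = 2 × 2 × 38700/332 ≈ 466 Hz.

466 Hz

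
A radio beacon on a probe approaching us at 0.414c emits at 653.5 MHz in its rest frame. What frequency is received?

1015.1 MHz

Relativistic Doppler for frequency: f' = f₀ · √((1 + β)/(1 − β)).
f' = 653.5 × √(1.4140/0.5860) = 653.5 × 1.55337 ≈ 1015.1 MHz.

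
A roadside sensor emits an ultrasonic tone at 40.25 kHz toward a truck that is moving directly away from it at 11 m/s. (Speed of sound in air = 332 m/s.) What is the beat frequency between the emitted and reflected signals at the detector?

The truck first receives the wave as a moving observer: f₁ = f₀ · (v − u)/v = 40.25 × (332 − 11)/332 ≈ 38.92 kHz.
On reflection it acts as a source moving away from the stationary detector: f₂ = f₁ · v/(v + u) = 38.92 × 332/343 ≈ 37.67 kHz.
Equivalently f₂ = f₀ · (v − u)/(v + u).
Beat frequency (with f₀ = 40250 Hz): |f₂ − f₀| = 2u·f₀/(v + u) = 2 × 11 × 40250/343 ≈ 2582 Hz.

2582 Hz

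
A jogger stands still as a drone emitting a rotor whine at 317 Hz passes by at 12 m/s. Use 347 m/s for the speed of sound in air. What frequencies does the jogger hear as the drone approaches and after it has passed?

Approaching: f₁ = f · v/(v − v_s) = 317 × 347/335 ≈ 328 Hz.
Receding: f₂ = f · v/(v + v_s) = 317 × 347/359 ≈ 306 Hz.

328 Hz approaching; 306 Hz receding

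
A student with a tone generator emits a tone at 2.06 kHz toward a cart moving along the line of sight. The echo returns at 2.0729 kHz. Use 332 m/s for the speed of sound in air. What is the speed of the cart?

Double Doppler shift off a moving reflector: f₂ = f₀ · (v + u)/(v − u) (u > 0 toward emitter).
Rearranging, u = v · (f₂ − f₀)/(f₂ + f₀) = 332 × 0.0129/4.1329 ≈ 1.04 m/s.
So the cart is moving at 1.04 m/s toward the emitter.

1.04 m/s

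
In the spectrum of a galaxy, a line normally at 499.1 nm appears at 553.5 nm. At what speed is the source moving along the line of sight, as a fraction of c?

λ'/λ₀ = 1.1090 > 1 (redshift), so the source is receding.
λ'/λ₀ = √((1 + β)/(1 − β)) for a receding source ⇒ β = (r² − 1)/(r² + 1) with r = λ'/λ₀.
β = (1.2299 − 1)/(1.2299 + 1) ≈ 0.103.

0.103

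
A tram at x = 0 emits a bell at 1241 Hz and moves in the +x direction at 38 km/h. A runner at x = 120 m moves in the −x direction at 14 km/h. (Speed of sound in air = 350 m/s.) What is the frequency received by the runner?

1294 Hz

38 km/h = 10.56 m/s; 14 km/h = 3.889 m/s.
The observer lies on the +x side, so the source is heading toward the observer and the observer is heading toward the source.
General Doppler shift: f' = f · (v + v_o)/(v − v_s).
f' = 1241 × (350 + 3.889)/(350 − 10.56) = 1241 × 353.89/339.44 ≈ 1294 Hz.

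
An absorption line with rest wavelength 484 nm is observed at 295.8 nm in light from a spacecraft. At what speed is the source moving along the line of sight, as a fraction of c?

0.456c

λ'/λ₀ = 0.6112 < 1 (blueshift), so the source is approaching.
λ'/λ₀ = √((1 − β)/(1 + β)) for an approaching source ⇒ β = (1 − r²)/(1 + r²) with r = λ'/λ₀.
β = (1 − 0.3735)/(1 + 0.3735) ≈ 0.456.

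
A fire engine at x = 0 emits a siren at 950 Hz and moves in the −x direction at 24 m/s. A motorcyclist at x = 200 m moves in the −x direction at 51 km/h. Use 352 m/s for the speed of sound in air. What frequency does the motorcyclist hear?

51 km/h = 14.17 m/s.
The observer lies on the +x side, so the source is heading away from the observer and the observer is heading toward the source.
General Doppler shift: f' = f · (v + v_o)/(v + v_s).
f' = 950 × (352 + 14.17)/(352 + 24) = 950 × 366.17/376 ≈ 925 Hz.

925 Hz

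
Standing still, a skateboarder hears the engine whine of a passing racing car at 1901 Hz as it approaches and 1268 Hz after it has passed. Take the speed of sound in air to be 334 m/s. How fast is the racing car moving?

67 m/s

f₁/f₂ = (v + v_s)/(v − v_s), so v_s = v · (f₁ − f₂)/(f₁ + f₂).
v_s = 334 × (1901 − 1268)/(1901 + 1268) = 334 × 633/3169 ≈ 67 m/s.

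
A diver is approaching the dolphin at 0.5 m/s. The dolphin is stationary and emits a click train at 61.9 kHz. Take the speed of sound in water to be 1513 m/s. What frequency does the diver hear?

61.9 kHz

Moving observer, stationary source: f' = f · (v + v_o)/v.
f' = 61.9 × (1513 + 0.5)/1513 = 61.9 × 1513.5/1513 ≈ 61.9 kHz.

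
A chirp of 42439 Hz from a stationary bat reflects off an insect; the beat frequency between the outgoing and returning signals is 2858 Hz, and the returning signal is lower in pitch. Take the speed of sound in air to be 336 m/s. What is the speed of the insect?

11.7 m/s

Double Doppler shift off a moving reflector: f₂ = f₀ · (v + u)/(v − u) (u > 0 toward emitter).
Returning signal is lower, so f₂ = f₀ − Δf = 42439 − 2858 = 39581 Hz.
Rearranging, u = v · (f₂ − f₀)/(f₂ + f₀) = 336 × -2858/82020 ≈ -11.7 m/s.
So the insect is moving at 11.7 m/s away from the emitter.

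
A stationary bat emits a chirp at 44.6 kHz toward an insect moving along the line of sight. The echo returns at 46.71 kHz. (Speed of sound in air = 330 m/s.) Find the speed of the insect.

7.6 m/s

Double Doppler shift off a moving reflector: f₂ = f₀ · (v + u)/(v − u) (u > 0 toward emitter).
Rearranging, u = v · (f₂ − f₀)/(f₂ + f₀) = 330 × 2.11/91.31 ≈ 7.6 m/s.
So the insect is moving at 7.6 m/s toward the emitter.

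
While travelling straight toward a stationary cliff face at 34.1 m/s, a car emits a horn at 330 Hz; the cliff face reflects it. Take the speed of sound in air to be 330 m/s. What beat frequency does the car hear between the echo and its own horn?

The cliff face receives the sound from a moving source: f₁ = f₀ · v/(v − v_e) = 330 × 330/295.9 ≈ 368.0 Hz.
On the return leg the car is a moving observer: f₂ = f₁ · (v + v_e)/v = 368.0 × 364.1/330 ≈ 406.1 Hz.
Beat against the emitted tone: |f₂ − f₀| = 2v_e·f₀/(v − v_e) = 2 × 34.1 × 330/295.9 ≈ 76 Hz.

76 Hz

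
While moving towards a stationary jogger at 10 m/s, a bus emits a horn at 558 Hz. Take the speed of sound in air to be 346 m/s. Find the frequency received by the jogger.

575 Hz

Moving source, stationary observer: f' = f · v/(v − v_s) since the source is approaching.
f' = 558 × 346/(346 − 10) = 558 × 346/336 ≈ 575 Hz.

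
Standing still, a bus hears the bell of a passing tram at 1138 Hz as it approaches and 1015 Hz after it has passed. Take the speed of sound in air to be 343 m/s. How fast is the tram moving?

f₁/f₂ = (v + v_s)/(v − v_s), so v_s = v · (f₁ − f₂)/(f₁ + f₂).
v_s = 343 × (1138 − 1015)/(1138 + 1015) = 343 × 123/2153 ≈ 19.6 m/s.

19.6 m/s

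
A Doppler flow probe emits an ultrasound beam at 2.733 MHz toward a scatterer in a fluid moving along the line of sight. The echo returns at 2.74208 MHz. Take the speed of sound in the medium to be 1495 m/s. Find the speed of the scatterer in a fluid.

Double Doppler shift off a moving reflector: f₂ = f₀ · (v + u)/(v − u) (u > 0 toward emitter).
Rearranging, u = v · (f₂ − f₀)/(f₂ + f₀) = 1495 × 0.00908/5.47508 ≈ 2.48 m/s.
So the scatterer in a fluid is moving at 2.48 m/s toward the emitter.

2.48 m/s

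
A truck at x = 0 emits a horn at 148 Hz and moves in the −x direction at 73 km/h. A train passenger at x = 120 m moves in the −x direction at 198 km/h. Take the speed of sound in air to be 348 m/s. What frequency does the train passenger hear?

73 km/h = 20.28 m/s; 198 km/h = 55 m/s.
The observer lies on the +x side, so the source is heading away from the observer and the observer is heading toward the source.
General Doppler shift: f' = f · (v + v_o)/(v + v_s).
f' = 148 × (348 + 55)/(348 + 20.28) = 148 × 403/368.28 ≈ 162 Hz.

162 Hz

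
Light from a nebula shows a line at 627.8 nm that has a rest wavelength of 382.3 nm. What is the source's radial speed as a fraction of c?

0.459

λ'/λ₀ = 1.6422 > 1 (redshift), so the source is receding.
λ'/λ₀ = √((1 + β)/(1 − β)) for a receding source ⇒ β = (r² − 1)/(r² + 1) with r = λ'/λ₀.
β = (2.6967 − 1)/(2.6967 + 1) ≈ 0.459.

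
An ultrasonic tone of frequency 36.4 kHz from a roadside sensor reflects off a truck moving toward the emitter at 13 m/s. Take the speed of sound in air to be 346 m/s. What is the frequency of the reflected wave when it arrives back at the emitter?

39.2 kHz

The truck first receives the wave as a moving observer: f₁ = f₀ · (v + u)/v = 36.4 × (346 + 13)/346 ≈ 37.8 kHz.
The reflection then acts as a moving source: f₂ = f₁ · v/(v − u) ≈ 39.2 kHz.
Equivalently f₂ = f₀ · (v + u)/(v − u).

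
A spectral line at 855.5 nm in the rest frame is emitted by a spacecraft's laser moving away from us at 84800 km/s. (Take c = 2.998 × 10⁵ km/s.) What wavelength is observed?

β = v/c = 84800/299800 = 0.2829.
Relativistic Doppler for wavelength: λ' = λ₀ · √((1 + β)/(1 − β)).
λ' = 855.5 × √(1.2829/0.7171) = 855.5 × 1.33747 ≈ 1144.2 nm.

1144.2 nm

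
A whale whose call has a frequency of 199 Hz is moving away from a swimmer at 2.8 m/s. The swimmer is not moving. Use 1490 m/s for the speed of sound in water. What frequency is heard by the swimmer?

With the source moving away from a stationary observer, f' = f · v/(v + v_s).
f' = 199 × 1490/(1490 + 2.8) = 199 × 1490/1493 ≈ 199 Hz.

199 Hz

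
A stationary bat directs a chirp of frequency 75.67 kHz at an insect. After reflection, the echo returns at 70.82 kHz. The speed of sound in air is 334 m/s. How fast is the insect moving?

11.1 m/s

Double Doppler shift off a moving reflector: f₂ = f₀ · (v + u)/(v − u) (u > 0 toward emitter).
Rearranging, u = v · (f₂ − f₀)/(f₂ + f₀) = 334 × -4.85/146.49 ≈ -11.1 m/s.
So the insect is moving at 11.1 m/s away from the emitter.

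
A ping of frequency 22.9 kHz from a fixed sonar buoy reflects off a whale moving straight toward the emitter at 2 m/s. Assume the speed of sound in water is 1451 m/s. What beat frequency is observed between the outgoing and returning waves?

At the whale (a moving observer), f₁ = f₀ · (v + u)/v = 22.9 × 1453/1451 ≈ 22.9316 kHz.
On reflection it acts as a source moving toward the stationary detector: f₂ = f₁ · v/(v − u) = 22.9316 × 1451/1449 ≈ 22.9632 kHz.
Equivalently f₂ = f₀ · (v + u)/(v − u).
Beat frequency (with f₀ = 22900 Hz): |f₂ − f₀| = 2u·f₀/(v − u) = 2 × 2 × 22900/1449 ≈ 63 Hz.

63 Hz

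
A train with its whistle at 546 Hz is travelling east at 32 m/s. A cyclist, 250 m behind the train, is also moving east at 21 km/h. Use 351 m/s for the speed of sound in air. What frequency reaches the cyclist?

509 Hz

21 km/h = 5.833 m/s.
The cyclist is behind, so the train is moving away from it while the cyclist is moving toward the train.
Both move, so f' = f · (v + v_o)/(v + v_s).
f' = 546 × (351 + 5.833)/(351 + 32) = 546 × 356.83/383 ≈ 509 Hz.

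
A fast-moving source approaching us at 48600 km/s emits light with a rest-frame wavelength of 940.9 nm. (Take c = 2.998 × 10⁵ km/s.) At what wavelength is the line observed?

798.9 nm

β = v/c = 48600/299800 = 0.1621.
Relativistic Doppler for wavelength: λ' = λ₀ · √((1 − β)/(1 + β)).
λ' = 940.9 × √(0.8379/1.1621) = 940.9 × 0.84912 ≈ 798.9 nm.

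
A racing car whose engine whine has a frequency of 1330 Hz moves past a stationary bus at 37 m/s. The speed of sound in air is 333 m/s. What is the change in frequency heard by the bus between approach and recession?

299 Hz

Approaching: f₁ = f · v/(v − v_s) = 1330 × 333/296 ≈ 1496 Hz.
Receding: f₂ = f · v/(v + v_s) = 1330 × 333/370 ≈ 1197 Hz.
Drop: f₁ − f₂ = 2f·v·v_s/(v² − v_s²) = 2 × 1330 × 333 × 37/(333² − 37²) ≈ 299 Hz.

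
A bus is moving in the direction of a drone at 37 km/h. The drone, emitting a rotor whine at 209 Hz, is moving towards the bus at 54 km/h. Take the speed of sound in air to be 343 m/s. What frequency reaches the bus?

54 km/h = 15 m/s; 37 km/h = 10.28 m/s.
General Doppler shift: f' = f · (v + v_o)/(v − v_s).
f' = 209 × (343 + 10.28)/(343 − 15) = 209 × 353.28/328 ≈ 225 Hz.

225 Hz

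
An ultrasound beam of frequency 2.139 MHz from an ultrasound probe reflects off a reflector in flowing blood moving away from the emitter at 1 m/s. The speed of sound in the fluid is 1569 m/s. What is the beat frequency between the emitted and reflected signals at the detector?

2725 Hz

The reflector in flowing blood first receives the wave as a moving observer: f₁ = f₀ · (v − u)/v = 2.139 × (1569 − 1)/1569 ≈ 2.13764 MHz.
The reflection then acts as a moving source: f₂ = f₁ · v/(v + u) ≈ 2.13628 MHz.
Equivalently f₂ = f₀ · (v − u)/(v + u).
Beat frequency (with f₀ = 2139000 Hz): |f₂ − f₀| = 2u·f₀/(v + u) = 2 × 1 × 2139000/1570 ≈ 2725 Hz.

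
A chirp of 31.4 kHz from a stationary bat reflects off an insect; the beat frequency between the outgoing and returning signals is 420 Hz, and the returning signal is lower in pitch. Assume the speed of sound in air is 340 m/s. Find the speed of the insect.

Double Doppler shift off a moving reflector: f₂ = f₀ · (v + u)/(v − u) (u > 0 toward emitter).
Returning signal is lower, so f₂ = f₀ − Δf = 31400 − 420 = 30980 Hz.
Rearranging, u = v · (f₂ − f₀)/(f₂ + f₀) = 340 × -420/62380 ≈ -2.29 m/s.
So the insect is moving at 2.29 m/s away from the emitter.

2.29 m/s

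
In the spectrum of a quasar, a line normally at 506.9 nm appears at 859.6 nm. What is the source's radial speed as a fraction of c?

0.484c

λ'/λ₀ = 1.6958 > 1 (redshift), so the source is receding.
λ'/λ₀ = √((1 + β)/(1 − β)) for a receding source ⇒ β = (r² − 1)/(r² + 1) with r = λ'/λ₀.
β = (2.8757 − 1)/(2.8757 + 1) ≈ 0.484.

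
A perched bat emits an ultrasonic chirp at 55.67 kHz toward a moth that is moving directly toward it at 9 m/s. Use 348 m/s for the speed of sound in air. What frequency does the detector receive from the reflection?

58.6 kHz

The moth first receives the wave as a moving observer: f₁ = f₀ · (v + u)/v = 55.67 × (348 + 9)/348 ≈ 57.1 kHz.
The reflection then acts as a moving source: f₂ = f₁ · v/(v − u) ≈ 58.6 kHz.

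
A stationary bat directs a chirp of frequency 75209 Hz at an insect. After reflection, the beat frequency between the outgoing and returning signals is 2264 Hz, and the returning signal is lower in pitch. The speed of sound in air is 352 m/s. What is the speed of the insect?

5.4 m/s

Double Doppler shift off a moving reflector: f₂ = f₀ · (v + u)/(v − u) (u > 0 toward emitter).
Returning signal is lower, so f₂ = f₀ − Δf = 75209 − 2264 = 72945 Hz.
Rearranging, u = v · (f₂ − f₀)/(f₂ + f₀) = 352 × -2264/148154 ≈ -5.4 m/s.
So the insect is moving at 5.4 m/s away from the emitter.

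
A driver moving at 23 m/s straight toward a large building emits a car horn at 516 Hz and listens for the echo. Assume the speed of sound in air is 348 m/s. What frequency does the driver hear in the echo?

The large building receives the sound from a moving source: f₁ = f₀ · v/(v − v_e) = 516 × 348/325 ≈ 553 Hz.
On the return leg the driver is a moving observer: f₂ = f₁ · (v + v_e)/v = 553 × 371/348 ≈ 589 Hz.
Equivalently f₂ = f₀ · (v + v_e)/(v − v_e).

589 Hz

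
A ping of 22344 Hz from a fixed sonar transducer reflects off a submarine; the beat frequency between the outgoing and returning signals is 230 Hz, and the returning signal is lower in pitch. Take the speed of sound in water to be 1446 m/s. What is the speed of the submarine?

Double Doppler shift off a moving reflector: f₂ = f₀ · (v + u)/(v − u) (u > 0 toward emitter).
Returning signal is lower, so f₂ = f₀ − Δf = 22344 − 230 = 22114 Hz.
Rearranging, u = v · (f₂ − f₀)/(f₂ + f₀) = 1446 × -230/44458 ≈ -7.5 m/s.
So the submarine is moving at 7.5 m/s away from the emitter.

7.5 m/s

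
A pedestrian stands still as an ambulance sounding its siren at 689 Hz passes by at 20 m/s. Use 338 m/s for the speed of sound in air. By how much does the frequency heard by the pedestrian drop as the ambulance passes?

81.8 Hz

Approaching: f₁ = f · v/(v − v_s) = 689 × 338/318 ≈ 732.3 Hz.
Receding: f₂ = f · v/(v + v_s) = 689 × 338/358 ≈ 650.5 Hz.
Drop: f₁ − f₂ = 2f·v·v_s/(v² − v_s²) = 2 × 689 × 338 × 20/(338² − 20²) ≈ 81.8 Hz.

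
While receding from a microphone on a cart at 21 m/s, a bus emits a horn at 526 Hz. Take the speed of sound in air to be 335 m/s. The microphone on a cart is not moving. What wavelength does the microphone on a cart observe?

67.7 cm

Moving source, stationary observer: f' = f · v/(v + v_s) since the source is receding.
f' = 526 × 335/(335 + 21) ≈ 495 Hz.
λ' = v/f' = 335/494.972 ≈ 67.7 cm.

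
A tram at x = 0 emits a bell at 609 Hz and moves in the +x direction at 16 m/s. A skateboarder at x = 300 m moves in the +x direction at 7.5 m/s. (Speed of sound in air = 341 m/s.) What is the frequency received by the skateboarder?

625 Hz

The observer lies on the +x side, so the source is heading toward the observer and the observer is heading away from the source.
General Doppler shift: f' = f · (v − v_o)/(v − v_s).
f' = 609 × (341 − 7.5)/(341 − 16) = 609 × 333.5/325 ≈ 625 Hz.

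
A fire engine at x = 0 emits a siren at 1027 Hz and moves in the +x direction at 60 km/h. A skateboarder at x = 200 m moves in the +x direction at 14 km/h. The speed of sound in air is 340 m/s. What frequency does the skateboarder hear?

60 km/h = 16.67 m/s; 14 km/h = 3.889 m/s.
The observer lies on the +x side, so the source is heading toward the observer and the observer is heading away from the source.
General Doppler shift: f' = f · (v − v_o)/(v − v_s).
f' = 1027 × (340 − 3.889)/(340 − 16.67) = 1027 × 336.11/323.33 ≈ 1068 Hz.

1068 Hz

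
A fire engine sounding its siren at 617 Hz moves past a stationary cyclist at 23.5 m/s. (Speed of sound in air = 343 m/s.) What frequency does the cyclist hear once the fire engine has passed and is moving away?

577 Hz

Receding: f₂ = f · v/(v + v_s) = 617 × 343/366.5 ≈ 577 Hz.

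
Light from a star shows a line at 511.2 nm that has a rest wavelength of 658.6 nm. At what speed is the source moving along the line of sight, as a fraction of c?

0.248

λ'/λ₀ = 0.7762 < 1 (blueshift), so the source is approaching.
λ'/λ₀ = √((1 − β)/(1 + β)) for an approaching source ⇒ β = (1 − r²)/(1 + r²) with r = λ'/λ₀.
β = (1 − 0.6025)/(1 + 0.6025) ≈ 0.248.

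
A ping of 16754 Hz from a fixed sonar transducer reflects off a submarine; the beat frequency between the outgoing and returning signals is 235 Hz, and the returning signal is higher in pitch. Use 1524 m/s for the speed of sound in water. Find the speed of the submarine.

10.6 m/s

Double Doppler shift off a moving reflector: f₂ = f₀ · (v + u)/(v − u) (u > 0 toward emitter).
Returning signal is higher, so f₂ = f₀ + Δf = 16754 + 235 = 16989 Hz.
Rearranging, u = v · (f₂ − f₀)/(f₂ + f₀) = 1524 × 235/33743 ≈ 10.6 m/s.
So the submarine is moving at 10.6 m/s toward the emitter.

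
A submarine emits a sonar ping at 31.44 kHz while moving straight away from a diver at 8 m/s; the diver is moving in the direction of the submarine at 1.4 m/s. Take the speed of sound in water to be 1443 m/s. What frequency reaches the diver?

31.3 kHz

Both move, so f' = f · (v + v_o)/(v + v_s).
f' = 31.44 × (1443 + 1.4)/(1443 + 8) = 31.44 × 1444.4/1451 ≈ 31.3 kHz.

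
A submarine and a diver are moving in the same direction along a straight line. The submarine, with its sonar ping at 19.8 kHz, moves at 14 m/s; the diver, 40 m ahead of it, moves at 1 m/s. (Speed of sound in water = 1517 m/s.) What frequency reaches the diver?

The diver is ahead, so the submarine is moving toward it while the diver is moving away from the submarine.
With source approaching and observer receding, f' = f · (v − v_o)/(v − v_s).
f' = 19.8 × (1517 − 1)/(1517 − 14) = 19.8 × 1516/1503 ≈ 19.97 kHz.

19.97 kHz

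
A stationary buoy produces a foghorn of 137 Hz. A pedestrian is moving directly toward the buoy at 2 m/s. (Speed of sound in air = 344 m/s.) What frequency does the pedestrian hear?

138 Hz

Moving observer, stationary source: f' = f · (v + v_o)/v.
f' = 137 × (344 + 2)/344 = 137 × 346/344 ≈ 138 Hz.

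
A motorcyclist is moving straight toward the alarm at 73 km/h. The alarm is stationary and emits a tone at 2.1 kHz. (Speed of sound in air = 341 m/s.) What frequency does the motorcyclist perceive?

73 km/h = 20.28 m/s.
Only the observer moves, toward the source, so f' = f · (v + v_o)/v.
f' = 2.1 × (341 + 20.28)/341 = 2.1 × 361.28/341 ≈ 2.22 kHz.

2.22 kHz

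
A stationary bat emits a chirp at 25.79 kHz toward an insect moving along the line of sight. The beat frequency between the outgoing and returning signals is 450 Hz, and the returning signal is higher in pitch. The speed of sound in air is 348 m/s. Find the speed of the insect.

3.0 m/s

Double Doppler shift off a moving reflector: f₂ = f₀ · (v + u)/(v − u) (u > 0 toward emitter).
Returning signal is higher, so f₂ = f₀ + Δf = 25790 + 450 = 26240 Hz.
Rearranging, u = v · (f₂ − f₀)/(f₂ + f₀) = 348 × 450/52030 ≈ 3.0 m/s.
So the insect is moving at 3.0 m/s toward the emitter.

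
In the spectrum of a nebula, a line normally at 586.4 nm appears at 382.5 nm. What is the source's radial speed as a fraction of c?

0.403

λ'/λ₀ = 0.6523 < 1 (blueshift), so the source is approaching.
λ'/λ₀ = √((1 − β)/(1 + β)) for an approaching source ⇒ β = (1 − r²)/(1 + r²) with r = λ'/λ₀.
β = (1 − 0.4255)/(1 + 0.4255) ≈ 0.403.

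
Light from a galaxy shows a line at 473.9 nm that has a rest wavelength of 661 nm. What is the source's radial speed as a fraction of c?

0.321c

λ'/λ₀ = 0.7169 < 1 (blueshift), so the source is approaching.
λ'/λ₀ = √((1 − β)/(1 + β)) for an approaching source ⇒ β = (1 − r²)/(1 + r²) with r = λ'/λ₀.
β = (1 − 0.5140)/(1 + 0.5140) ≈ 0.321.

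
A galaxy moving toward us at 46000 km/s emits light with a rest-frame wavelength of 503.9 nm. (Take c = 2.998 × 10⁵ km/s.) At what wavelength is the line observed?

β = v/c = 46000/299800 = 0.1534.
Relativistic Doppler for wavelength: λ' = λ₀ · √((1 − β)/(1 + β)).
λ' = 503.9 × √(0.8466/1.1534) = 503.9 × 0.85671 ≈ 431.7 nm.

431.7 nm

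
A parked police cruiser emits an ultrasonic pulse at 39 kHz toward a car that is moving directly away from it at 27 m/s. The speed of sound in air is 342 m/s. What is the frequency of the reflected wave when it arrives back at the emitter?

The car first receives the wave as a moving observer: f₁ = f₀ · (v − u)/v = 39 × (342 − 27)/342 ≈ 35.9 kHz.
The reflection then acts as a moving source: f₂ = f₁ · v/(v + u) ≈ 33.3 kHz.
Equivalently f₂ = f₀ · (v − u)/(v + u).

33.3 kHz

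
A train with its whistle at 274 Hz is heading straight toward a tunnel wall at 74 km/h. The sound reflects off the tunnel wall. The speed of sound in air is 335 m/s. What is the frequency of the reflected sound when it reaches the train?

310 Hz

74 km/h = 20.56 m/s.
The tunnel wall receives the sound from a moving source: f₁ = f₀ · v/(v − v_e) = 274 × 335/314.44 ≈ 292 Hz.
On the return leg the train is a moving observer: f₂ = f₁ · (v + v_e)/v = 292 × 355.56/335 ≈ 310 Hz.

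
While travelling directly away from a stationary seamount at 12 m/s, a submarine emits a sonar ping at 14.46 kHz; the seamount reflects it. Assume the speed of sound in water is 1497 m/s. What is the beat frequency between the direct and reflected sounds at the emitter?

The seamount receives the sound from a moving source: f₁ = f₀ · v/(v + v_e) = 14.46 × 1497/1509 ≈ 14.345 kHz.
On the return leg the submarine is a moving observer: f₂ = f₁ · (v − v_e)/v = 14.345 × 1485/1497 ≈ 14.230 kHz.
Beat against the emitted tone (with f₀ = 14460 Hz): |f₂ − f₀| = 2v_e·f₀/(v + v_e) = 2 × 12 × 14460/1509 ≈ 230 Hz.

230 Hz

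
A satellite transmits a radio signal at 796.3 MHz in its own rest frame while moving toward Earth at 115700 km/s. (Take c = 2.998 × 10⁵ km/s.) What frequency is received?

β = v/c = 115700/299800 = 0.3859.
Relativistic Doppler for frequency: f' = f₀ · √((1 + β)/(1 − β)).
f' = 796.3 × √(1.3859/0.6141) = 796.3 × 1.50231 ≈ 1196.3 MHz.

1196.3 MHz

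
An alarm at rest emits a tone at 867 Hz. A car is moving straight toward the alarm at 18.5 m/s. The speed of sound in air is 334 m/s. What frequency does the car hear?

Moving observer, stationary source: f' = f · (v + v_o)/v.
f' = 867 × (334 + 18.5)/334 = 867 × 352.5/334 ≈ 915 Hz.

915 Hz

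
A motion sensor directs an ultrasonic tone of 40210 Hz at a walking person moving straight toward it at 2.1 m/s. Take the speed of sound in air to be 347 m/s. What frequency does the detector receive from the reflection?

At the walking person (a moving observer), f₁ = f₀ · (v + u)/v = 40210 × 349.1/347 ≈ 40453 Hz.
The reflection then acts as a moving source: f₂ = f₁ · v/(v − u) ≈ 40700 Hz.
Equivalently f₂ = f₀ · (v + u)/(v − u).

40700 Hz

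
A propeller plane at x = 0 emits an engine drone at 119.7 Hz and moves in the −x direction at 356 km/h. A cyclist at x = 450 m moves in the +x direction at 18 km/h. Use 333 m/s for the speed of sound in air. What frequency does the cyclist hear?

356 km/h = 98.89 m/s; 18 km/h = 5 m/s.
The observer lies on the +x side, so the source is heading away from the observer and the observer is heading away from the source.
General Doppler shift: f' = f · (v − v_o)/(v + v_s).
f' = 119.7 × (333 − 5)/(333 + 98.89) = 119.7 × 328/431.89 ≈ 91 Hz.

91 Hz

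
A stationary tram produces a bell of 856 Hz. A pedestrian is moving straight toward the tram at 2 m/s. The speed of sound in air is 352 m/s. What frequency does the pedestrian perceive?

Moving observer, stationary source: f' = f · (v + v_o)/v.
f' = 856 × (352 + 2)/352 = 856 × 354/352 ≈ 861 Hz.

861 Hz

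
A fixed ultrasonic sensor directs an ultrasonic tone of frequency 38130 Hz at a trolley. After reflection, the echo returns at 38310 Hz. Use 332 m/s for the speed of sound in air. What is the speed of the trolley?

0.78 m/s

Double Doppler shift off a moving reflector: f₂ = f₀ · (v + u)/(v − u) (u > 0 toward emitter).
Rearranging, u = v · (f₂ − f₀)/(f₂ + f₀) = 332 × 180/76440 ≈ 0.78 m/s.
So the trolley is moving at 0.78 m/s toward the emitter.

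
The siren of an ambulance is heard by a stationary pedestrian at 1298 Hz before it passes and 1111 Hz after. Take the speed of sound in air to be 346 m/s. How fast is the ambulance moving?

f₁/f₂ = (v + v_s)/(v − v_s), so v_s = v · (f₁ − f₂)/(f₁ + f₂).
v_s = 346 × (1298 − 1111)/(1298 + 1111) = 346 × 187/2409 ≈ 27 m/s.

27 m/s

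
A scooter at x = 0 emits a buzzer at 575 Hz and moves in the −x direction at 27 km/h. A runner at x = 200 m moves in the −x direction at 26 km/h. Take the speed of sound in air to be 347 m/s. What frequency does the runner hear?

575 Hz

27 km/h = 7.5 m/s; 26 km/h = 7.222 m/s.
The observer lies on the +x side, so the source is heading away from the observer and the observer is heading toward the source.
Both move, so f' = f · (v + v_o)/(v + v_s).
f' = 575 × (347 + 7.222)/(347 + 7.5) = 575 × 354.22/354.5 ≈ 575 Hz.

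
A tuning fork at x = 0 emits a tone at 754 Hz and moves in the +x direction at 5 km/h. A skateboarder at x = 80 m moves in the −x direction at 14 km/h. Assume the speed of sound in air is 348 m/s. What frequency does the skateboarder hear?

5 km/h = 1.389 m/s; 14 km/h = 3.889 m/s.
The observer lies on the +x side, so the source is heading toward the observer and the observer is heading toward the source.
Both move, so f' = f · (v + v_o)/(v − v_s).
f' = 754 × (348 + 3.889)/(348 − 1.389) = 754 × 351.89/346.61 ≈ 765 Hz.

765 Hz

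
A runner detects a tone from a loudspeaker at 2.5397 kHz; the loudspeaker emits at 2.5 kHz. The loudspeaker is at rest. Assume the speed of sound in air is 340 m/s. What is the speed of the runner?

5.4 m/s

f' > f, so the runner is approaching.
f' = f · (v + v_o)/v ⇒ v_o = v · |f'/f − 1|.
v_o = 340 × |2.5397/2.5 − 1| = 340 × 0.01588 ≈ 5.4 m/s.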